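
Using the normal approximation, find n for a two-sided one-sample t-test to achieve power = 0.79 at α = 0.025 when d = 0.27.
n = 128

Sample size formula (one-sample t-test, normal approximation):
n = ((z_{α/2} + z_β) / d)²

z_{α/2} = 2.241 (for α = 0.025, two-sided)
z_β = 0.806 (for power = 0.79)
d = 0.27

n = ((2.241 + 0.806) / 0.27)²
n = (11.285)²
n ≈ 127.35
Round up to the next whole number: n = 128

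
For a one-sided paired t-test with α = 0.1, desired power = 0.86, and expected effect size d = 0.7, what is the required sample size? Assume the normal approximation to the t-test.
n = 12 pairs

Sample size formula (paired t-test, normal approximation):
n = ((z_α + z_β) / d)²

z_α = 1.282 (for α = 0.1, one-sided)
z_β = 1.080 (for power = 0.86)
d = 0.7

n = ((1.282 + 1.080) / 0.7)²
n = (3.374)²
n ≈ 11.38
Round up to the next whole number: n = 12 pairs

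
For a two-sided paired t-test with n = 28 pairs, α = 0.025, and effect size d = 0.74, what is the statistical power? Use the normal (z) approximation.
Power ≈ 0.95

Power calculation (paired t-test, normal approximation):
z_β = d · √n - z_{α/2}
z_β = 0.74 · √28 - 2.241
z_β = 0.74 · 5.292 - 2.241
z_β = 1.674

Power = Φ(z_β) = Φ(1.674) ≈ 0.953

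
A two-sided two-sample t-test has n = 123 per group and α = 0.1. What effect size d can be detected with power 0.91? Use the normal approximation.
d ≈ 0.38

Minimum detectable effect (two-sample t-test, normal approximation):
d = (z_{α/2} + z_β) / √(n/2)
d = (1.645 + 1.341) / √(123/2)
d = 2.986 / 7.842
d ≈ 0.38

By Cohen's convention (0.2 small / 0.5 medium / 0.8 large): small effect.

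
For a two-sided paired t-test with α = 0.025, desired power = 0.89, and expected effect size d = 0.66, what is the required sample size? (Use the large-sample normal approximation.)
n = 28 pairs

Sample size formula (paired t-test, normal approximation):
n = ((z_{α/2} + z_β) / d)²

z_{α/2} = 2.241 (for α = 0.025, two-sided)
z_β = 1.227 (for power = 0.89)
d = 0.66

n = ((2.241 + 1.227) / 0.66)²
n = (5.255)²
n ≈ 27.62
Round up to the next whole number: n = 28 pairs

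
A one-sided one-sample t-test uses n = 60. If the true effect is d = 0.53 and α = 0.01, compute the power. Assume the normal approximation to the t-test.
Power ≈ 0.96

Power calculation (one-sample t-test, normal approximation):
z_β = d · √n - z_α
z_β = 0.53 · √60 - 2.326
z_β = 0.53 · 7.746 - 2.326
z_β = 1.779

Power = Φ(z_β) = Φ(1.779) ≈ 0.962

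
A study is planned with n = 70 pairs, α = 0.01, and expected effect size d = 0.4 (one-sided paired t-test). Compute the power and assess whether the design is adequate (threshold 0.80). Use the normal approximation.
Power ≈ 0.85; the study is adequately powered (power ≥ 0.80)

Power calculation (paired t-test, normal approximation):
z_β = d · √n - z_α
z_β = 0.4 · √70 - 2.326
z_β = 0.4 · 8.367 - 2.326
z_β = 1.020

Power = Φ(z_β) = Φ(1.020) ≈ 0.846

Effect size d = 0.4 is small by Cohen's convention (0.2/0.5/0.8).

Threshold: power ≥ 0.80 is conventionally adequate.
Power ≈ 0.85 → the study is adequately powered (power ≥ 0.80).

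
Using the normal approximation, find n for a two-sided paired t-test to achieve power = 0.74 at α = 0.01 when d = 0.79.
n = 17 pairs

Sample size formula (paired t-test, normal approximation):
n = ((z_{α/2} + z_β) / d)²

z_{α/2} = 2.576 (for α = 0.01, two-sided)
z_β = 0.643 (for power = 0.74)
d = 0.79

n = ((2.576 + 0.643) / 0.79)²
n = (4.075)²
n ≈ 16.61
Round up to the next whole number: n = 17 pairs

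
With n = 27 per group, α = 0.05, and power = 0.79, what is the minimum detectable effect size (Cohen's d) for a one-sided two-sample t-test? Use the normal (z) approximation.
d ≈ 0.67

Minimum detectable effect (two-sample t-test, normal approximation):
d = (z_α + z_β) / √(n/2)
d = (1.645 + 0.806) / √(27/2)
d = 2.451 / 3.674
d ≈ 0.67

By Cohen's convention (0.2 small / 0.5 medium / 0.8 large): medium effect.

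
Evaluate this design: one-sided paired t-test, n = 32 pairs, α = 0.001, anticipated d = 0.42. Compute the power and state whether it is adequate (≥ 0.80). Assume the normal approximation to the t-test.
Power ≈ 0.24; the study is underpowered (power < 0.80)

Power calculation (paired t-test, normal approximation):
z_β = d · √n - z_α
z_β = 0.42 · √32 - 3.090
z_β = 0.42 · 5.657 - 3.090
z_β = -0.714

Power = Φ(z_β) = Φ(-0.714) ≈ 0.238

Effect size d = 0.42 is small by Cohen's convention (0.2/0.5/0.8).

Threshold: power ≥ 0.80 is conventionally adequate.
Power ≈ 0.24 → the study is underpowered (power < 0.80).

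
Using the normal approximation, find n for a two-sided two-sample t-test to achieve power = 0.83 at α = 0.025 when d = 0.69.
n = 43 per group

Sample size formula (two-sample t-test, normal approximation):
n = 2 · ((z_{α/2} + z_β) / d)²

z_{α/2} = 2.241 (for α = 0.025, two-sided)
z_β = 0.954 (for power = 0.83)
d = 0.69

n = 2 · ((2.241 + 0.954) / 0.69)²
n = 2 · (4.630)²
n ≈ 42.87
Round up to the next whole number: n = 43 per group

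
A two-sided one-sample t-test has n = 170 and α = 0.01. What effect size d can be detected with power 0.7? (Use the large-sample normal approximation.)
d ≈ 0.24

Minimum detectable effect (one-sample t-test, normal approximation):
d = (z_{α/2} + z_β) / √n
d = (2.576 + 0.524) / √170
d = 3.100 / 13.038
d ≈ 0.24

By Cohen's convention (0.2 small / 0.5 medium / 0.8 large): small effect.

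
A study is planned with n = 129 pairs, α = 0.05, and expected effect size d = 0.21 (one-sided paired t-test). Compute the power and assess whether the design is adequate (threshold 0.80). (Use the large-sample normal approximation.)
Power ≈ 0.77; the study is underpowered (power < 0.80)

Power calculation (paired t-test, normal approximation):
z_β = d · √n - z_α
z_β = 0.21 · √129 - 1.645
z_β = 0.21 · 11.358 - 1.645
z_β = 0.740

Power = Φ(z_β) = Φ(0.740) ≈ 0.770

Effect size d = 0.21 is small by Cohen's convention (0.2/0.5/0.8).

Threshold: power ≥ 0.80 is conventionally adequate.
Power ≈ 0.77 → the study is underpowered (power < 0.80).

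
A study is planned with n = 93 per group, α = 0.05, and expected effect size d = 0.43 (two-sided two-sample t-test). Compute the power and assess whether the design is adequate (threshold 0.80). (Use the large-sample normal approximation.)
Power ≈ 0.83; the study is adequately powered (power ≥ 0.80)

Power calculation (two-sample t-test, normal approximation):
z_β = d · √(n/2) - z_{α/2}
z_β = 0.43 · √(93/2) - 1.960
z_β = 0.43 · 6.819 - 1.960
z_β = 0.972

Power = Φ(z_β) = Φ(0.972) ≈ 0.835

Effect size d = 0.43 is small by Cohen's convention (0.2/0.5/0.8).

Threshold: power ≥ 0.80 is conventionally adequate.
Power ≈ 0.83 → the study is adequately powered (power ≥ 0.80).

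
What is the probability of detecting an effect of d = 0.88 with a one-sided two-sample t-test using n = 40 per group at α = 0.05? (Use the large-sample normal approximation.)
Power ≈ 0.99

Power calculation (two-sample t-test, normal approximation):
z_β = d · √(n/2) - z_α
z_β = 0.88 · √(40/2) - 1.645
z_β = 0.88 · 4.472 - 1.645
z_β = 2.291

Power = Φ(z_β) = Φ(2.291) ≈ 0.989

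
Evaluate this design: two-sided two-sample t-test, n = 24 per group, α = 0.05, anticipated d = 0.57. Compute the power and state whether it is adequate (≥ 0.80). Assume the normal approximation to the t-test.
Power ≈ 0.51; the study is underpowered (power < 0.80)

Power calculation (two-sample t-test, normal approximation):
z_β = d · √(n/2) - z_{α/2}
z_β = 0.57 · √(24/2) - 1.960
z_β = 0.57 · 3.464 - 1.960
z_β = 0.015

Power = Φ(z_β) = Φ(0.015) ≈ 0.506

Effect size d = 0.57 is medium by Cohen's convention (0.2/0.5/0.8).

Threshold: power ≥ 0.80 is conventionally adequate.
Power ≈ 0.51 → the study is underpowered (power < 0.80).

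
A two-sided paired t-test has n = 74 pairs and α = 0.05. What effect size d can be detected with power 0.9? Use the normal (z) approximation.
d ≈ 0.38

Minimum detectable effect (paired t-test, normal approximation):
d = (z_{α/2} + z_β) / √n
d = (1.960 + 1.282) / √74
d = 3.242 / 8.602
d ≈ 0.38

By Cohen's convention (0.2 small / 0.5 medium / 0.8 large): small effect.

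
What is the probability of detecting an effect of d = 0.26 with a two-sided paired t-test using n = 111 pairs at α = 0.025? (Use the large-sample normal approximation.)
Power ≈ 0.69

Power calculation (paired t-test, normal approximation):
z_β = d · √n - z_{α/2}
z_β = 0.26 · √111 - 2.241
z_β = 0.26 · 10.536 - 2.241
z_β = 0.498

Power = Φ(z_β) = Φ(0.498) ≈ 0.691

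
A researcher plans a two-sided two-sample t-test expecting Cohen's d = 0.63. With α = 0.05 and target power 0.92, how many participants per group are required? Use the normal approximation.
n = 58 per group

Sample size formula (two-sample t-test, normal approximation):
n = 2 · ((z_{α/2} + z_β) / d)²

z_{α/2} = 1.960 (for α = 0.05, two-sided)
z_β = 1.405 (for power = 0.92)
d = 0.63

n = 2 · ((1.960 + 1.405) / 0.63)²
n = 2 · (5.341)²
n ≈ 57.05
Round up to the next whole number: n = 58 per group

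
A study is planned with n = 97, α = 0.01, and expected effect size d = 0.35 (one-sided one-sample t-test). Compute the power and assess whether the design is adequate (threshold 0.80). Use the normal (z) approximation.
Power ≈ 0.87; the study is adequately powered (power ≥ 0.80)

Power calculation (one-sample t-test, normal approximation):
z_β = d · √n - z_α
z_β = 0.35 · √97 - 2.326
z_β = 0.35 · 9.849 - 2.326
z_β = 1.121

Power = Φ(z_β) = Φ(1.121) ≈ 0.869

Effect size d = 0.35 is small by Cohen's convention (0.2/0.5/0.8).

Threshold: power ≥ 0.80 is conventionally adequate.
Power ≈ 0.87 → the study is adequately powered (power ≥ 0.80).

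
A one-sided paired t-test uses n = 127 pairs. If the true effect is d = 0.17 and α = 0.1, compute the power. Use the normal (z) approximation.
Power ≈ 0.74

Power calculation (paired t-test, normal approximation):
z_β = d · √n - z_α
z_β = 0.17 · √127 - 1.282
z_β = 0.17 · 11.269 - 1.282
z_β = 0.634

Power = Φ(z_β) = Φ(0.634) ≈ 0.737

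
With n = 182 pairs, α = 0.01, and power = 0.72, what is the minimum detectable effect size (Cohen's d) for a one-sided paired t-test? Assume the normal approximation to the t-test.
d ≈ 0.22

Minimum detectable effect (paired t-test, normal approximation):
d = (z_α + z_β) / √n
d = (2.326 + 0.583) / √182
d = 2.909 / 13.491
d ≈ 0.22

By Cohen's convention (0.2 small / 0.5 medium / 0.8 large): small effect.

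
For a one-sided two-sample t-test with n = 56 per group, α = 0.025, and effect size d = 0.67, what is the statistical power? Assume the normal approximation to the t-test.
Power ≈ 0.94

Power calculation (two-sample t-test, normal approximation):
z_β = d · √(n/2) - z_α
z_β = 0.67 · √(56/2) - 1.960
z_β = 0.67 · 5.292 - 1.960
z_β = 1.585

Power = Φ(z_β) = Φ(1.585) ≈ 0.944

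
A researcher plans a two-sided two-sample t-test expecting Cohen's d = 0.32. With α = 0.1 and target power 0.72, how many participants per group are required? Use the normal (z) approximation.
n = 97 per group

Sample size formula (two-sample t-test, normal approximation):
n = 2 · ((z_{α/2} + z_β) / d)²

z_{α/2} = 1.645 (for α = 0.1, two-sided)
z_β = 0.583 (for power = 0.72)
d = 0.32

n = 2 · ((1.645 + 0.583) / 0.32)²
n = 2 · (6.963)²
n ≈ 96.97
Round up to the next whole number: n = 97 per group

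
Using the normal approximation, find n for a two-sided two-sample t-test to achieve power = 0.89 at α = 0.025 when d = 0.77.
n = 41 per group

Sample size formula (two-sample t-test, normal approximation):
n = 2 · ((z_{α/2} + z_β) / d)²

z_{α/2} = 2.241 (for α = 0.025, two-sided)
z_β = 1.227 (for power = 0.89)
d = 0.77

n = 2 · ((2.241 + 1.227) / 0.77)²
n = 2 · (4.504)²
n ≈ 40.57
Round up to the next whole number: n = 41 per group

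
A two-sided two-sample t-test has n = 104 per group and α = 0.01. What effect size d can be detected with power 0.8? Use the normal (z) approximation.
d ≈ 0.47

Minimum detectable effect (two-sample t-test, normal approximation):
d = (z_{α/2} + z_β) / √(n/2)
d = (2.576 + 0.842) / √(104/2)
d = 3.417 / 7.211
d ≈ 0.47

By Cohen's convention (0.2 small / 0.5 medium / 0.8 large): small effect.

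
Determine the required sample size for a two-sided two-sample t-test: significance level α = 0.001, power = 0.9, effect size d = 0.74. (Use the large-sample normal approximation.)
n = 77 per group

Sample size formula (two-sample t-test, normal approximation):
n = 2 · ((z_{α/2} + z_β) / d)²

z_{α/2} = 3.291 (for α = 0.001, two-sided)
z_β = 1.282 (for power = 0.9)
d = 0.74

n = 2 · ((3.291 + 1.282) / 0.74)²
n = 2 · (6.180)²
n ≈ 76.38
Round up to the next whole number: n = 77 per group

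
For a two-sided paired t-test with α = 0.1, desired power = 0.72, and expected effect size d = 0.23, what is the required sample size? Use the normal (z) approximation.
n = 94 pairs

Sample size formula (paired t-test, normal approximation):
n = ((z_{α/2} + z_β) / d)²

z_{α/2} = 1.645 (for α = 0.1, two-sided)
z_β = 0.583 (for power = 0.72)
d = 0.23

n = ((1.645 + 0.583) / 0.23)²
n = (9.687)²
n ≈ 93.84
Round up to the next whole number: n = 94 pairs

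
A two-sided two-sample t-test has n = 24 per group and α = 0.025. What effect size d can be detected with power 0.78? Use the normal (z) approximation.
d ≈ 0.87

Minimum detectable effect (two-sample t-test, normal approximation):
d = (z_{α/2} + z_β) / √(n/2)
d = (2.241 + 0.772) / √(24/2)
d = 3.014 / 3.464
d ≈ 0.87

By Cohen's convention (0.2 small / 0.5 medium / 0.8 large): large effect.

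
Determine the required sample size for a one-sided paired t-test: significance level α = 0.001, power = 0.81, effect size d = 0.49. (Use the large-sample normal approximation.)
n = 66 pairs

Sample size formula (paired t-test, normal approximation):
n = ((z_α + z_β) / d)²

z_α = 3.090 (for α = 0.001, one-sided)
z_β = 0.878 (for power = 0.81)
d = 0.49

n = ((3.090 + 0.878) / 0.49)²
n = (8.098)²
n ≈ 65.58
Round up to the next whole number: n = 66 pairs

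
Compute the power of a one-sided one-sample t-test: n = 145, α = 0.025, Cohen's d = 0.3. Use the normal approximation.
Power ≈ 0.95

Power calculation (one-sample t-test, normal approximation):
z_β = d · √n - z_α
z_β = 0.3 · √145 - 1.960
z_β = 0.3 · 12.042 - 1.960
z_β = 1.653

Power = Φ(z_β) = Φ(1.653) ≈ 0.951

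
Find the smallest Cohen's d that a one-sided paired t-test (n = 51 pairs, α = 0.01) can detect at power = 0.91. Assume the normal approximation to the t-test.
d ≈ 0.51

Minimum detectable effect (paired t-test, normal approximation):
d = (z_α + z_β) / √n
d = (2.326 + 1.341) / √51
d = 3.667 / 7.141
d ≈ 0.51

By Cohen's convention (0.2 small / 0.5 medium / 0.8 large): medium effect.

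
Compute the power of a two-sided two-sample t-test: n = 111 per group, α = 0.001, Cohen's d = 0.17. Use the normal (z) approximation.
Power ≈ 0.02

Power calculation (two-sample t-test, normal approximation):
z_β = d · √(n/2) - z_{α/2}
z_β = 0.17 · √(111/2) - 3.291
z_β = 0.17 · 7.450 - 3.291
z_β = -2.024

Power = Φ(z_β) = Φ(-2.024) ≈ 0.021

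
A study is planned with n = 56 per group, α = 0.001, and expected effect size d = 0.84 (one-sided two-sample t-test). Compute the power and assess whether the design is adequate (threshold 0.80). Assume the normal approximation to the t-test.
Power ≈ 0.91; the study is adequately powered (power ≥ 0.80)

Power calculation (two-sample t-test, normal approximation):
z_β = d · √(n/2) - z_α
z_β = 0.84 · √(56/2) - 3.090
z_β = 0.84 · 5.292 - 3.090
z_β = 1.355

Power = Φ(z_β) = Φ(1.355) ≈ 0.912

Effect size d = 0.84 is large by Cohen's convention (0.2/0.5/0.8).

Threshold: power ≥ 0.80 is conventionally adequate.
Power ≈ 0.91 → the study is adequately powered (power ≥ 0.80).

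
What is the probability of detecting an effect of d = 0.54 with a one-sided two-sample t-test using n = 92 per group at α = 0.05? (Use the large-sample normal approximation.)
Power ≈ 0.98

Power calculation (two-sample t-test, normal approximation):
z_β = d · √(n/2) - z_α
z_β = 0.54 · √(92/2) - 1.645
z_β = 0.54 · 6.782 - 1.645
z_β = 2.018

Power = Φ(z_β) = Φ(2.018) ≈ 0.978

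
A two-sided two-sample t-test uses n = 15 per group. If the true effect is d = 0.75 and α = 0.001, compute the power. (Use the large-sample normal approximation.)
Power ≈ 0.11

Power calculation (two-sample t-test, normal approximation):
z_β = d · √(n/2) - z_{α/2}
z_β = 0.75 · √(15/2) - 3.291
z_β = 0.75 · 2.739 - 3.291
z_β = -1.237

Power = Φ(z_β) = Φ(-1.237) ≈ 0.108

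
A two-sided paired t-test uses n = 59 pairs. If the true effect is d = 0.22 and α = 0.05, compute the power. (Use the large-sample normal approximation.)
Power ≈ 0.39

Power calculation (paired t-test, normal approximation):
z_β = d · √n - z_{α/2}
z_β = 0.22 · √59 - 1.960
z_β = 0.22 · 7.681 - 1.960
z_β = -0.270

Power = Φ(z_β) = Φ(-0.270) ≈ 0.394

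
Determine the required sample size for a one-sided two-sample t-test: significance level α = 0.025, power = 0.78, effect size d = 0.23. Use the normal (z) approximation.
n = 283 per group

Sample size formula (two-sample t-test, normal approximation):
n = 2 · ((z_α + z_β) / d)²

z_α = 1.960 (for α = 0.025, one-sided)
z_β = 0.772 (for power = 0.78)
d = 0.23

n = 2 · ((1.960 + 0.772) / 0.23)²
n = 2 · (11.878)²
n ≈ 282.17
Round up to the next whole number: n = 283 per group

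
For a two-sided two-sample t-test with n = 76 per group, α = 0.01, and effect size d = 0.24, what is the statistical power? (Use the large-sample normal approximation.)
Power ≈ 0.14

Power calculation (two-sample t-test, normal approximation):
z_β = d · √(n/2) - z_{α/2}
z_β = 0.24 · √(76/2) - 2.576
z_β = 0.24 · 6.164 - 2.576
z_β = -1.096

Power = Φ(z_β) = Φ(-1.096) ≈ 0.136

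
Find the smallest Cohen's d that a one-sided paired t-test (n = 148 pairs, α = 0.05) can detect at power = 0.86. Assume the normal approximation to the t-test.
d ≈ 0.22

Minimum detectable effect (paired t-test, normal approximation):
d = (z_α + z_β) / √n
d = (1.645 + 1.080) / √148
d = 2.725 / 12.166
d ≈ 0.22

By Cohen's convention (0.2 small / 0.5 medium / 0.8 large): small effect.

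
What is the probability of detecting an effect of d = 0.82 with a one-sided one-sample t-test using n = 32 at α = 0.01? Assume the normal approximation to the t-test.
Power ≈ 0.99

Power calculation (one-sample t-test, normal approximation):
z_β = d · √n - z_α
z_β = 0.82 · √32 - 2.326
z_β = 0.82 · 5.657 - 2.326
z_β = 2.312

Power = Φ(z_β) = Φ(2.312) ≈ 0.990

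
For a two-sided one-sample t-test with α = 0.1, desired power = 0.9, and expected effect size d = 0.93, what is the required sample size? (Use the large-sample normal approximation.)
n = 10

Sample size formula (one-sample t-test, normal approximation):
n = ((z_{α/2} + z_β) / d)²

z_{α/2} = 1.645 (for α = 0.1, two-sided)
z_β = 1.282 (for power = 0.9)
d = 0.93

n = ((1.645 + 1.282) / 0.93)²
n = (3.147)²
n ≈ 9.90
Round up to the next whole number: n = 10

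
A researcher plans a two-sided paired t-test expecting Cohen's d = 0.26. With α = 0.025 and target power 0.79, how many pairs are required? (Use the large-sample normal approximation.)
n = 138 pairs

Sample size formula (paired t-test, normal approximation):
n = ((z_{α/2} + z_β) / d)²

z_{α/2} = 2.241 (for α = 0.025, two-sided)
z_β = 0.806 (for power = 0.79)
d = 0.26

n = ((2.241 + 0.806) / 0.26)²
n = (11.719)²
n ≈ 137.33
Round up to the next whole number: n = 138 pairs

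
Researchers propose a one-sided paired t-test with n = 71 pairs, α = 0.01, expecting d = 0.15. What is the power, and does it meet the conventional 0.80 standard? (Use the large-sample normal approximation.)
Power ≈ 0.14; the study is underpowered (power < 0.80)

Power calculation (paired t-test, normal approximation):
z_β = d · √n - z_α
z_β = 0.15 · √71 - 2.326
z_β = 0.15 · 8.426 - 2.326
z_β = -1.062

Power = Φ(z_β) = Φ(-1.062) ≈ 0.144

Effect size d = 0.15 is very small by Cohen's convention (0.2/0.5/0.8).

Threshold: power ≥ 0.80 is conventionally adequate.
Power ≈ 0.14 → the study is underpowered (power < 0.80).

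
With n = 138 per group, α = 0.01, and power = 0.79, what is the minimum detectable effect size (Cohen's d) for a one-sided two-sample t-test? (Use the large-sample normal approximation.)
d ≈ 0.38

Minimum detectable effect (two-sample t-test, normal approximation):
d = (z_α + z_β) / √(n/2)
d = (2.326 + 0.806) / √(138/2)
d = 3.133 / 8.307
d ≈ 0.38

By Cohen's convention (0.2 small / 0.5 medium / 0.8 large): small effect.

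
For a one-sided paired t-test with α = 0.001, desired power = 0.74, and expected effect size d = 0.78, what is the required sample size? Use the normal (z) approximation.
n = 23 pairs

Sample size formula (paired t-test, normal approximation):
n = ((z_α + z_β) / d)²

z_α = 3.090 (for α = 0.001, one-sided)
z_β = 0.643 (for power = 0.74)
d = 0.78

n = ((3.090 + 0.643) / 0.78)²
n = (4.786)²
n ≈ 22.91
Round up to the next whole number: n = 23 pairs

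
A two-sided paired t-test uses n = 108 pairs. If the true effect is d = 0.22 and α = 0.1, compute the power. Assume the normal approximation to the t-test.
Power ≈ 0.74

Power calculation (paired t-test, normal approximation):
z_β = d · √n - z_{α/2}
z_β = 0.22 · √108 - 1.645
z_β = 0.22 · 10.392 - 1.645
z_β = 0.641

Power = Φ(z_β) = Φ(0.641) ≈ 0.739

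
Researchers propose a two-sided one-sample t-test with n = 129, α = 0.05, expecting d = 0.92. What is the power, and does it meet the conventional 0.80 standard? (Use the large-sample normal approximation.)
Power ≈ 1.00; the study is adequately powered (power ≥ 0.80)

Power calculation (one-sample t-test, normal approximation):
z_β = d · √n - z_{α/2}
z_β = 0.92 · √129 - 1.960
z_β = 0.92 · 11.358 - 1.960
z_β = 8.489

Power = Φ(z_β) = Φ(8.489) ≈ 1.000

Effect size d = 0.92 is large by Cohen's convention (0.2/0.5/0.8).

Threshold: power ≥ 0.80 is conventionally adequate.
Power ≈ 1.00 → the study is adequately powered (power ≥ 0.80).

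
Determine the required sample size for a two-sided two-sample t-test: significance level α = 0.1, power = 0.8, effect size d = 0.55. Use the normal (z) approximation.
n = 41 per group

Sample size formula (two-sample t-test, normal approximation):
n = 2 · ((z_{α/2} + z_β) / d)²

z_{α/2} = 1.645 (for α = 0.1, two-sided)
z_β = 0.842 (for power = 0.8)
d = 0.55

n = 2 · ((1.645 + 0.842) / 0.55)²
n = 2 · (4.522)²
n ≈ 40.90
Round up to the next whole number: n = 41 per group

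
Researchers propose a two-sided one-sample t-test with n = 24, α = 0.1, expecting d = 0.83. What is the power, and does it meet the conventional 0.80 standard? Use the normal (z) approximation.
Power ≈ 0.99; the study is adequately powered (power ≥ 0.80)

Power calculation (one-sample t-test, normal approximation):
z_β = d · √n - z_{α/2}
z_β = 0.83 · √24 - 1.645
z_β = 0.83 · 4.899 - 1.645
z_β = 2.421

Power = Φ(z_β) = Φ(2.421) ≈ 0.992

Effect size d = 0.83 is large by Cohen's convention (0.2/0.5/0.8).

Threshold: power ≥ 0.80 is conventionally adequate.
Power ≈ 0.99 → the study is adequately powered (power ≥ 0.80).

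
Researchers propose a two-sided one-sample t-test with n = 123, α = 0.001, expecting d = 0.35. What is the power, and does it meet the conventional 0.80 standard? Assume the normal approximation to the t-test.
Power ≈ 0.72; the study is underpowered (power < 0.80)

Power calculation (one-sample t-test, normal approximation):
z_β = d · √n - z_{α/2}
z_β = 0.35 · √123 - 3.291
z_β = 0.35 · 11.091 - 3.291
z_β = 0.591

Power = Φ(z_β) = Φ(0.591) ≈ 0.723

Effect size d = 0.35 is small by Cohen's convention (0.2/0.5/0.8).

Threshold: power ≥ 0.80 is conventionally adequate.
Power ≈ 0.72 → the study is underpowered (power < 0.80).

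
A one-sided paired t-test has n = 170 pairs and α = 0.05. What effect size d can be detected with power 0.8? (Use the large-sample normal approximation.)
d ≈ 0.19

Minimum detectable effect (paired t-test, normal approximation):
d = (z_α + z_β) / √n
d = (1.645 + 0.842) / √170
d = 2.486 / 13.038
d ≈ 0.19

By Cohen's convention (0.2 small / 0.5 medium / 0.8 large): very small effect.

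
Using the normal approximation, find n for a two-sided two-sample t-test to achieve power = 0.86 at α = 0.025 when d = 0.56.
n = 71 per group

Sample size formula (two-sample t-test, normal approximation):
n = 2 · ((z_{α/2} + z_β) / d)²

z_{α/2} = 2.241 (for α = 0.025, two-sided)
z_β = 1.080 (for power = 0.86)
d = 0.56

n = 2 · ((2.241 + 1.080) / 0.56)²
n = 2 · (5.930)²
n ≈ 70.33
Round up to the next whole number: n = 71 per group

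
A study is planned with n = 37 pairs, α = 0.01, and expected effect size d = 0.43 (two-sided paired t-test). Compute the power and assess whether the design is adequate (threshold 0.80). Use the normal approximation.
Power ≈ 0.52; the study is underpowered (power < 0.80)

Power calculation (paired t-test, normal approximation):
z_β = d · √n - z_{α/2}
z_β = 0.43 · √37 - 2.576
z_β = 0.43 · 6.083 - 2.576
z_β = 0.040

Power = Φ(z_β) = Φ(0.040) ≈ 0.516

Effect size d = 0.43 is small by Cohen's convention (0.2/0.5/0.8).

Threshold: power ≥ 0.80 is conventionally adequate.
Power ≈ 0.52 → the study is underpowered (power < 0.80).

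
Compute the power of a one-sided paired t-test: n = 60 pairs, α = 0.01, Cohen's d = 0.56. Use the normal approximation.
Power ≈ 0.98

Power calculation (paired t-test, normal approximation):
z_β = d · √n - z_α
z_β = 0.56 · √60 - 2.326
z_β = 0.56 · 7.746 - 2.326
z_β = 2.011

Power = Φ(z_β) = Φ(2.011) ≈ 0.978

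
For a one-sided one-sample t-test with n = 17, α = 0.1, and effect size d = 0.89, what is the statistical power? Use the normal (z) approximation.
Power ≈ 0.99

Power calculation (one-sample t-test, normal approximation):
z_β = d · √n - z_α
z_β = 0.89 · √17 - 1.282
z_β = 0.89 · 4.123 - 1.282
z_β = 2.388

Power = Φ(z_β) = Φ(2.388) ≈ 0.992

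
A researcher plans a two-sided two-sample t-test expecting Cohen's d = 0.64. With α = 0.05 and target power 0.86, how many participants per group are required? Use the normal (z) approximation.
n = 46 per group

Sample size formula (two-sample t-test, normal approximation):
n = 2 · ((z_{α/2} + z_β) / d)²

z_{α/2} = 1.960 (for α = 0.05, two-sided)
z_β = 1.080 (for power = 0.86)
d = 0.64

n = 2 · ((1.960 + 1.080) / 0.64)²
n = 2 · (4.750)²
n ≈ 45.12
Round up to the next whole number: n = 46 per group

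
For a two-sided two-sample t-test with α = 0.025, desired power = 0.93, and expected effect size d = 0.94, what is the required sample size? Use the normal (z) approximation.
n = 32 per group

Sample size formula (two-sample t-test, normal approximation):
n = 2 · ((z_{α/2} + z_β) / d)²

z_{α/2} = 2.241 (for α = 0.025, two-sided)
z_β = 1.476 (for power = 0.93)
d = 0.94

n = 2 · ((2.241 + 1.476) / 0.94)²
n = 2 · (3.954)²
n ≈ 31.27
Round up to the next whole number: n = 32 per group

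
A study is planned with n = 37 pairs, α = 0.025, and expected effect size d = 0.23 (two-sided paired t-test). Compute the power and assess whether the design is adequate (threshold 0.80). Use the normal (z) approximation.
Power ≈ 0.20; the study is underpowered (power < 0.80)

Power calculation (paired t-test, normal approximation):
z_β = d · √n - z_{α/2}
z_β = 0.23 · √37 - 2.241
z_β = 0.23 · 6.083 - 2.241
z_β = -0.842

Power = Φ(z_β) = Φ(-0.842) ≈ 0.200

Effect size d = 0.23 is small by Cohen's convention (0.2/0.5/0.8).

Threshold: power ≥ 0.80 is conventionally adequate.
Power ≈ 0.20 → the study is underpowered (power < 0.80).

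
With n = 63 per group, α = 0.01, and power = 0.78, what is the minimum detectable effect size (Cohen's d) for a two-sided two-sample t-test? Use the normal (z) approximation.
d ≈ 0.60

Minimum detectable effect (two-sample t-test, normal approximation):
d = (z_{α/2} + z_β) / √(n/2)
d = (2.576 + 0.772) / √(63/2)
d = 3.348 / 5.612
d ≈ 0.60

By Cohen's convention (0.2 small / 0.5 medium / 0.8 large): medium effect.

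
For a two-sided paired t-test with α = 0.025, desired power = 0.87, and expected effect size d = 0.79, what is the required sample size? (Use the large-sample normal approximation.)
n = 19 pairs

Sample size formula (paired t-test, normal approximation):
n = ((z_{α/2} + z_β) / d)²

z_{α/2} = 2.241 (for α = 0.025, two-sided)
z_β = 1.126 (for power = 0.87)
d = 0.79

n = ((2.241 + 1.126) / 0.79)²
n = (4.262)²
n ≈ 18.16
Round up to the next whole number: n = 19 pairs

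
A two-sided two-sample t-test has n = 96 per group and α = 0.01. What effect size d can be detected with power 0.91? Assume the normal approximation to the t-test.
d ≈ 0.57

Minimum detectable effect (two-sample t-test, normal approximation):
d = (z_{α/2} + z_β) / √(n/2)
d = (2.576 + 1.341) / √(96/2)
d = 3.917 / 6.928
d ≈ 0.57

By Cohen's convention (0.2 small / 0.5 medium / 0.8 large): medium effect.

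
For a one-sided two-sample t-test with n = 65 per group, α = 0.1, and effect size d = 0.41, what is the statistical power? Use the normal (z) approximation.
Power ≈ 0.85

Power calculation (two-sample t-test, normal approximation):
z_β = d · √(n/2) - z_α
z_β = 0.41 · √(65/2) - 1.282
z_β = 0.41 · 5.701 - 1.282
z_β = 1.056

Power = Φ(z_β) = Φ(1.056) ≈ 0.854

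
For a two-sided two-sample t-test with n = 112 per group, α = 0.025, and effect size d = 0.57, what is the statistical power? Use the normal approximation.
Power ≈ 0.98

Power calculation (two-sample t-test, normal approximation):
z_β = d · √(n/2) - z_{α/2}
z_β = 0.57 · √(112/2) - 2.241
z_β = 0.57 · 7.483 - 2.241
z_β = 2.024

Power = Φ(z_β) = Φ(2.024) ≈ 0.979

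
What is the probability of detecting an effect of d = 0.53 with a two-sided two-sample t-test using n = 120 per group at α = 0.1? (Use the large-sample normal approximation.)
Power ≈ 0.99

Power calculation (two-sample t-test, normal approximation):
z_β = d · √(n/2) - z_{α/2}
z_β = 0.53 · √(120/2) - 1.645
z_β = 0.53 · 7.746 - 1.645
z_β = 2.461

Power = Φ(z_β) = Φ(2.461) ≈ 0.993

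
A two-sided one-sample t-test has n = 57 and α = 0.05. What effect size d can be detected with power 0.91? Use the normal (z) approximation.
d ≈ 0.44

Minimum detectable effect (one-sample t-test, normal approximation):
d = (z_{α/2} + z_β) / √n
d = (1.960 + 1.341) / √57
d = 3.301 / 7.550
d ≈ 0.44

By Cohen's convention (0.2 small / 0.5 medium / 0.8 large): small effect.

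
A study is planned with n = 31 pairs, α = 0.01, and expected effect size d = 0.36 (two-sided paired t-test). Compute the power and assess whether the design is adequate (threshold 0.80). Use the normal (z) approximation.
Power ≈ 0.28; the study is underpowered (power < 0.80)

Power calculation (paired t-test, normal approximation):
z_β = d · √n - z_{α/2}
z_β = 0.36 · √31 - 2.576
z_β = 0.36 · 5.568 - 2.576
z_β = -0.571

Power = Φ(z_β) = Φ(-0.571) ≈ 0.284

Effect size d = 0.36 is small by Cohen's convention (0.2/0.5/0.8).

Threshold: power ≥ 0.80 is conventionally adequate.
Power ≈ 0.28 → the study is underpowered (power < 0.80).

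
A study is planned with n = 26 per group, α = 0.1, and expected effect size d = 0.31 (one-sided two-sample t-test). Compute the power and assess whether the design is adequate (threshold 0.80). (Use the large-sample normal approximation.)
Power ≈ 0.43; the study is underpowered (power < 0.80)

Power calculation (two-sample t-test, normal approximation):
z_β = d · √(n/2) - z_α
z_β = 0.31 · √(26/2) - 1.282
z_β = 0.31 · 3.606 - 1.282
z_β = -0.164

Power = Φ(z_β) = Φ(-0.164) ≈ 0.435

Effect size d = 0.31 is small by Cohen's convention (0.2/0.5/0.8).

Threshold: power ≥ 0.80 is conventionally adequate.
Power ≈ 0.43 → the study is underpowered (power < 0.80).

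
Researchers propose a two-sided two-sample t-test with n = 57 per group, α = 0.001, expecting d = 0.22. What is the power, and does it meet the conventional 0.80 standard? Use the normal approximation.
Power ≈ 0.02; the study is underpowered (power < 0.80)

Power calculation (two-sample t-test, normal approximation):
z_β = d · √(n/2) - z_{α/2}
z_β = 0.22 · √(57/2) - 3.291
z_β = 0.22 · 5.339 - 3.291
z_β = -2.116

Power = Φ(z_β) = Φ(-2.116) ≈ 0.017

Effect size d = 0.22 is small by Cohen's convention (0.2/0.5/0.8).

Threshold: power ≥ 0.80 is conventionally adequate.
Power ≈ 0.02 → the study is underpowered (power < 0.80).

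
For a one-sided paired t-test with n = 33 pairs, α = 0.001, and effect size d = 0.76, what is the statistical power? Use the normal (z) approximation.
Power ≈ 0.90

Power calculation (paired t-test, normal approximation):
z_β = d · √n - z_α
z_β = 0.76 · √33 - 3.090
z_β = 0.76 · 5.745 - 3.090
z_β = 1.276

Power = Φ(z_β) = Φ(1.276) ≈ 0.899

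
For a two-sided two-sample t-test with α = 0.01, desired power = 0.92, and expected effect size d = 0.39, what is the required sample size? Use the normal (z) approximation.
n = 209 per group

Sample size formula (two-sample t-test, normal approximation):
n = 2 · ((z_{α/2} + z_β) / d)²

z_{α/2} = 2.576 (for α = 0.01, two-sided)
z_β = 1.405 (for power = 0.92)
d = 0.39

n = 2 · ((2.576 + 1.405) / 0.39)²
n = 2 · (10.208)²
n ≈ 208.41
Round up to the next whole number: n = 209 per group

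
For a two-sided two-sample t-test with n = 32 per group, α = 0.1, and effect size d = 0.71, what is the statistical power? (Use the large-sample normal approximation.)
Power ≈ 0.88

Power calculation (two-sample t-test, normal approximation):
z_β = d · √(n/2) - z_{α/2}
z_β = 0.71 · √(32/2) - 1.645
z_β = 0.71 · 4.000 - 1.645
z_β = 1.195

Power = Φ(z_β) = Φ(1.195) ≈ 0.884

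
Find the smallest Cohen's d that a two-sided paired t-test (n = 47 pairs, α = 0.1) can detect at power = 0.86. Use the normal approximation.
d ≈ 0.40

Minimum detectable effect (paired t-test, normal approximation):
d = (z_{α/2} + z_β) / √n
d = (1.645 + 1.080) / √47
d = 2.725 / 6.856
d ≈ 0.40

By Cohen's convention (0.2 small / 0.5 medium / 0.8 large): small effect.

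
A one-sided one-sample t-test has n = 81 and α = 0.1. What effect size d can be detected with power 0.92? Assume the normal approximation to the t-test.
d ≈ 0.30

Minimum detectable effect (one-sample t-test, normal approximation):
d = (z_α + z_β) / √n
d = (1.282 + 1.405) / √81
d = 2.687 / 9.000
d ≈ 0.30

By Cohen's convention (0.2 small / 0.5 medium / 0.8 large): small effect.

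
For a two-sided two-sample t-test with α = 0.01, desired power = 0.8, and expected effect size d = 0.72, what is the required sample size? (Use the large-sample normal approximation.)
n = 46 per group

Sample size formula (two-sample t-test, normal approximation):
n = 2 · ((z_{α/2} + z_β) / d)²

z_{α/2} = 2.576 (for α = 0.01, two-sided)
z_β = 0.842 (for power = 0.8)
d = 0.72

n = 2 · ((2.576 + 0.842) / 0.72)²
n = 2 · (4.747)²
n ≈ 45.07
Round up to the next whole number: n = 46 per group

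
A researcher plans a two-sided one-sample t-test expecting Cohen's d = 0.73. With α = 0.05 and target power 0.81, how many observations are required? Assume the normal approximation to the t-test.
n = 16

Sample size formula (one-sample t-test, normal approximation):
n = ((z_{α/2} + z_β) / d)²

z_{α/2} = 1.960 (for α = 0.05, two-sided)
z_β = 0.878 (for power = 0.81)
d = 0.73

n = ((1.960 + 0.878) / 0.73)²
n = (3.888)²
n ≈ 15.12
Round up to the next whole number: n = 16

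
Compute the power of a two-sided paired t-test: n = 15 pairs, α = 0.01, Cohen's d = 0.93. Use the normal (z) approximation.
Power ≈ 0.85

Power calculation (paired t-test, normal approximation):
z_β = d · √n - z_{α/2}
z_β = 0.93 · √15 - 2.576
z_β = 0.93 · 3.873 - 2.576
z_β = 1.026

Power = Φ(z_β) = Φ(1.026) ≈ 0.848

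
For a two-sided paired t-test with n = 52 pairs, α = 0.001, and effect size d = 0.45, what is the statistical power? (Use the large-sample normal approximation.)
Power ≈ 0.48

Power calculation (paired t-test, normal approximation):
z_β = d · √n - z_{α/2}
z_β = 0.45 · √52 - 3.291
z_β = 0.45 · 7.211 - 3.291
z_β = -0.046

Power = Φ(z_β) = Φ(-0.046) ≈ 0.482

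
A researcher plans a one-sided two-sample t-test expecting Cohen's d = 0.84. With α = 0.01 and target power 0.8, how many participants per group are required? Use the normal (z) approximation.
n = 29 per group

Sample size formula (two-sample t-test, normal approximation):
n = 2 · ((z_α + z_β) / d)²

z_α = 2.326 (for α = 0.01, one-sided)
z_β = 0.842 (for power = 0.8)
d = 0.84

n = 2 · ((2.326 + 0.842) / 0.84)²
n = 2 · (3.771)²
n ≈ 28.44
Round up to the next whole number: n = 29 per group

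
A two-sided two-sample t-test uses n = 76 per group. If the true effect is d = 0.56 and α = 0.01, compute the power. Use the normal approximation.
Power ≈ 0.81

Power calculation (two-sample t-test, normal approximation):
z_β = d · √(n/2) - z_{α/2}
z_β = 0.56 · √(76/2) - 2.576
z_β = 0.56 · 6.164 - 2.576
z_β = 0.876

Power = Φ(z_β) = Φ(0.876) ≈ 0.810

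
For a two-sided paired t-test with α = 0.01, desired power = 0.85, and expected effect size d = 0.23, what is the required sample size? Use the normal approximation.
n = 247 pairs

Sample size formula (paired t-test, normal approximation):
n = ((z_{α/2} + z_β) / d)²

z_{α/2} = 2.576 (for α = 0.01, two-sided)
z_β = 1.036 (for power = 0.85)
d = 0.23

n = ((2.576 + 1.036) / 0.23)²
n = (15.704)²
n ≈ 246.62
Round up to the next whole number: n = 247 pairs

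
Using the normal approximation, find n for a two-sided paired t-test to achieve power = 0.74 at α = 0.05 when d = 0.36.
n = 53 pairs

Sample size formula (paired t-test, normal approximation):
n = ((z_{α/2} + z_β) / d)²

z_{α/2} = 1.960 (for α = 0.05, two-sided)
z_β = 0.643 (for power = 0.74)
d = 0.36

n = ((1.960 + 0.643) / 0.36)²
n = (7.231)²
n ≈ 52.29
Round up to the next whole number: n = 53 pairs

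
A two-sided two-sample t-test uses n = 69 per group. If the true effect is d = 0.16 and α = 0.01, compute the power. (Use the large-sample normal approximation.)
Power ≈ 0.05

Power calculation (two-sample t-test, normal approximation):
z_β = d · √(n/2) - z_{α/2}
z_β = 0.16 · √(69/2) - 2.576
z_β = 0.16 · 5.874 - 2.576
z_β = -1.636

Power = Φ(z_β) = Φ(-1.636) ≈ 0.051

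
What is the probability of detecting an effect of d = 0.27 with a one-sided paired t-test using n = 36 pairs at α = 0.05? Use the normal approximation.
Power ≈ 0.49

Power calculation (paired t-test, normal approximation):
z_β = d · √n - z_α
z_β = 0.27 · √36 - 1.645
z_β = 0.27 · 6.000 - 1.645
z_β = -0.025

Power = Φ(z_β) = Φ(-0.025) ≈ 0.490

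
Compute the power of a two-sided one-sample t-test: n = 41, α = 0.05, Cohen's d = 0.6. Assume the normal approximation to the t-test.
Power ≈ 0.97

Power calculation (one-sample t-test, normal approximation):
z_β = d · √n - z_{α/2}
z_β = 0.6 · √41 - 1.960
z_β = 0.6 · 6.403 - 1.960
z_β = 1.882

Power = Φ(z_β) = Φ(1.882) ≈ 0.970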